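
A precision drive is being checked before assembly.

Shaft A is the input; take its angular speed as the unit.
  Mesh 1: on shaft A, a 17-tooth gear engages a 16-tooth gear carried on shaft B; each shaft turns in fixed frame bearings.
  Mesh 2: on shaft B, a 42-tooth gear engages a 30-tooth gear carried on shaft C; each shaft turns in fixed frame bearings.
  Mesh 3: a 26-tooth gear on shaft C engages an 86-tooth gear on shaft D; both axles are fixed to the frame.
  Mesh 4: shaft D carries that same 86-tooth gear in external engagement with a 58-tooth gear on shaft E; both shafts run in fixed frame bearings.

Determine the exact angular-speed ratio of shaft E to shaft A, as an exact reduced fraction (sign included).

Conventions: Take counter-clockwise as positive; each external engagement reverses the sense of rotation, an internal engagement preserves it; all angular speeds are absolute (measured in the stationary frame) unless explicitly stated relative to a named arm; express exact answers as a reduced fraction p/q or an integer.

class = fixed-axis compound train [4 meshes; 4 ratios multiply, 4 sense flips]
mesh 1 [17T→16T]: running ratio 17/16, sense −
mesh 2 [42T→30T]: running ratio 119/80, sense +
mesh 3 [26T→86T]: running ratio 1547/3440, sense −
mesh 4 [86T→58T]: running ratio 1547/2320, sense +
ω_out/ω_in = 1547/2320

1547/2320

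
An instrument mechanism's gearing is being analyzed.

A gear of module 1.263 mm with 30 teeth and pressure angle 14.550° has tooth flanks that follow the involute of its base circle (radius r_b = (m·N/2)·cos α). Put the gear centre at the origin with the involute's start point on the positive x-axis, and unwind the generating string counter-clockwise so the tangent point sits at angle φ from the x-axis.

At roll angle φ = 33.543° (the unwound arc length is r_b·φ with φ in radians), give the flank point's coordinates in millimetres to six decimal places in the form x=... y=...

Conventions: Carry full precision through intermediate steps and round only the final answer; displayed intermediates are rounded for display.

x=21.215675 y=1.184939

topology: single-mesh involute geometry — m = 1.263, N = 30
pitch radius r_p = m·N/2 = 1.263·30/2 = 18.945000
base radius r_b = r_p·cos α = 18.945000·cos 14.550° = 18.337411
roll angle φ = 33.543° = 0.58543579 rad
x = r_b·(cos φ + φ·sin φ) = 21.215675
y = r_b·(sin φ − φ·cos φ) = 1.184939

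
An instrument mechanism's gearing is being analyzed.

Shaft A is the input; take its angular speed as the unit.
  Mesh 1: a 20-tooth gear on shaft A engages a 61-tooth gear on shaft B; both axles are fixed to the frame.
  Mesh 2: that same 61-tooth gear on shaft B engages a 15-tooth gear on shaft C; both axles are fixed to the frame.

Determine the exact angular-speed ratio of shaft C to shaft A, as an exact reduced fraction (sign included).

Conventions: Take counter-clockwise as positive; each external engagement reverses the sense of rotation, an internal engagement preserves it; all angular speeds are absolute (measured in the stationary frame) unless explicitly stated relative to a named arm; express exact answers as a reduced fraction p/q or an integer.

4/3

class = fixed-axis compound train [2 meshes; 2 ratios multiply, 2 sense flips]
mesh 1 [20T→61T]: running ratio 20/61, sense −
mesh 2 [61T→15T]: running ratio 4/3, sense +
ω_out/ω_in = 4/3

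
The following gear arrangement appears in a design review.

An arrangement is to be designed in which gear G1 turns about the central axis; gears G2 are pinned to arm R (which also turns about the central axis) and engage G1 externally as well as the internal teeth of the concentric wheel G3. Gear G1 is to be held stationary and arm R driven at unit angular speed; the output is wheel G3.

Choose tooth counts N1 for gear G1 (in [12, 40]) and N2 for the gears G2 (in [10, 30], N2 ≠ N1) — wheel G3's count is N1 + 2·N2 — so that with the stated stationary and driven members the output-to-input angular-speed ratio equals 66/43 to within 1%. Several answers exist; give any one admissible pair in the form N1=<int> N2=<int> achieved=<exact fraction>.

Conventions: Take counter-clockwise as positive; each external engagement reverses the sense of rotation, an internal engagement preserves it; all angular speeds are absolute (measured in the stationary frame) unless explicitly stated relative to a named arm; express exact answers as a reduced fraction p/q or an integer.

planetary set to be sized for 66/43 (Willis relation)
Willis with ω_sun = 0: ω_ring/ω_arm = (N1+N3)/N3; set equal to 66/43  ⇒  N3/N1 = 1/(66/43 − 1) = 43/23
N3 = N1 + 2·N2  ⇒  N2/N1 = (N3/N1 − 1)/2 = (43/23 − 1)/2 = 10/23
smallest multiple with N1 ≥ 12 and N2 ≥ 10: k = 1  ⇒  N1 = 1·23 = 23, N2 = 1·10 = 10 (N1 ≤ 40, N2 ≤ 30, N2 ≠ N1 ✓), N3 = 23 + 2·10 = 43
check: (N1+N3)/N3 with N1 = 23, N3 = 43 gives 66/43; |achieved − target| = 0 ≤ 33/2150 ✓

N1=23 N2=10 achieved=66/43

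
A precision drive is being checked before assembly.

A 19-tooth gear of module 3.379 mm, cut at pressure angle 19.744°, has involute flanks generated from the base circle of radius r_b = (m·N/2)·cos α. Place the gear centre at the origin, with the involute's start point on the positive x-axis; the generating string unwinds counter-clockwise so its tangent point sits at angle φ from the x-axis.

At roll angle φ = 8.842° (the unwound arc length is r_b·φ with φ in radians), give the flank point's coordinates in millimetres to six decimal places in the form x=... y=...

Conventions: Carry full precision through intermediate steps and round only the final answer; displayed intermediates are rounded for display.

x=30.570987 y=0.036926

topology: single-mesh involute geometry — m = 3.379, N = 19
pitch radius r_p = m·N/2 = 3.379·19/2 = 32.100500
base radius r_b = r_p·cos α = 32.100500·cos 19.744° = 30.213356
roll angle φ = 8.842° = 0.15432201 rad
x = r_b·(cos φ + φ·sin φ) = 30.570987
y = r_b·(sin φ − φ·cos φ) = 0.036926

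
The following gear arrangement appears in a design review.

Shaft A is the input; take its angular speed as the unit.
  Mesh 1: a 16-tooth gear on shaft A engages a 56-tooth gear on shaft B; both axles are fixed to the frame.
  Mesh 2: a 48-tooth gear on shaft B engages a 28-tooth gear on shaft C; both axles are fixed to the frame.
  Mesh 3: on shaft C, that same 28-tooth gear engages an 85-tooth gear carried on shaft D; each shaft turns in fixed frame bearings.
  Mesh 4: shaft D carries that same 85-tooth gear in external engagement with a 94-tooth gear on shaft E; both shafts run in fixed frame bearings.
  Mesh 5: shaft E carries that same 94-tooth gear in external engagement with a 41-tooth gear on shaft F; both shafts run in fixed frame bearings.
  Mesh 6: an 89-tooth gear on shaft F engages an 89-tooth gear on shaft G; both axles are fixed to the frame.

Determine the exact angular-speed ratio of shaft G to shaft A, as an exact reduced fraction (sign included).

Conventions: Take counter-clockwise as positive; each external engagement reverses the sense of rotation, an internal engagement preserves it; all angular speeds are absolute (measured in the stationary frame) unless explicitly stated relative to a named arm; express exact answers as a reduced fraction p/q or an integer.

class = fixed-axis compound train [6 meshes; 6 ratios multiply, 6 sense flips]
mesh 1 [16T→56T]: running ratio 2/7, sense −
mesh 2 [48T→28T]: running ratio 24/49, sense +
mesh 3 [28T→85T]: running ratio 96/595, sense −
mesh 4 [85T→94T]: running ratio 48/329, sense +
mesh 5 [94T→41T]: running ratio 96/287, sense −
mesh 6 [89T→89T]: running ratio 96/287, sense +
ω_out/ω_in = 96/287

96/287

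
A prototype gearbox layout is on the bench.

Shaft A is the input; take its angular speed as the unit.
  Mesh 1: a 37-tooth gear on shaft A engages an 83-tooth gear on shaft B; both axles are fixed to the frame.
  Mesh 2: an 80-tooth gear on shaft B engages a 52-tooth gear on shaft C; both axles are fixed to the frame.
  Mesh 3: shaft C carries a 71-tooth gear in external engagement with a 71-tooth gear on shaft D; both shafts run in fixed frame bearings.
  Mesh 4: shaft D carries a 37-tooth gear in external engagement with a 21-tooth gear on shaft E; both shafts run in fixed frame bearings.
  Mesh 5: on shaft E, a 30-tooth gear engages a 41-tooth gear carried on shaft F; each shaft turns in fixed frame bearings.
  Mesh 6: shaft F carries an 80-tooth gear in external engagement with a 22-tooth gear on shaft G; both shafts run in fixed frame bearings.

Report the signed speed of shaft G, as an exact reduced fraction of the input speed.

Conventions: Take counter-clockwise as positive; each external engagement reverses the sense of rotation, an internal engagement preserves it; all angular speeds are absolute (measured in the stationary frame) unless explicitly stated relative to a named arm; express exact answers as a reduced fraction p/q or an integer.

6-mesh fixed-axis compound train (all bearings frame-fixed)
mesh 1 [37T→83T]: |ω|/ω_in = 1×37/83 = 37/83, sense flips to −
mesh 2 [80T→52T]: |ω|/ω_in = (37/83)×80/52 = 740/1079, sense flips to +
mesh 3 [71T→71T]: |ω|/ω_in = (740/1079)×71/71 = 740/1079, sense flips to −
mesh 4 [37T→21T]: |ω|/ω_in = (740/1079)×37/21 = 27380/22659, sense flips to +
mesh 5 [30T→41T]: |ω|/ω_in = (27380/22659)×30/41 = 273800/309673, sense flips to −
mesh 6 [80T→22T]: |ω|/ω_in = (273800/309673)×80/22 = 10952000/3406403, sense flips to +
signed output speed (× input speed) = 10952000/3406403

10952000/3406403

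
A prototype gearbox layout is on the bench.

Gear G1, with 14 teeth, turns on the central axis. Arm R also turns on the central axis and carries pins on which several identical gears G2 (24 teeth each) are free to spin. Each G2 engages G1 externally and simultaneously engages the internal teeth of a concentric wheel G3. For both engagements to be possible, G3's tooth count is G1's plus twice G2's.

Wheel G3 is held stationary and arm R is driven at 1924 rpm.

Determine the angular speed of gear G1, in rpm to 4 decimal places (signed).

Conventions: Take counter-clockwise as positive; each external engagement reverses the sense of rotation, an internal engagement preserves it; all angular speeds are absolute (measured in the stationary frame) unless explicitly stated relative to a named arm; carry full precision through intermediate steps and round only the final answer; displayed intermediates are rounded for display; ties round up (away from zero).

+10444.5714 rpm

class = planetary set [G3 = 14+2·24 = 62; Willis about the carrier]
normalise by the input: solve with ω_arm = 1, then scale by 1924 rpm
ring teeth: 14 + 2·24 = 62
14(ω_sun−ω_arm) = −62(ω_ring−ω_arm),  ω_ring = 0, ω_arm = 1
ω_sun = 1 − (62/14)(0−1) = 38/7
scale: ω_sun = 38/7 × 1924 rpm = +10444.5714 rpm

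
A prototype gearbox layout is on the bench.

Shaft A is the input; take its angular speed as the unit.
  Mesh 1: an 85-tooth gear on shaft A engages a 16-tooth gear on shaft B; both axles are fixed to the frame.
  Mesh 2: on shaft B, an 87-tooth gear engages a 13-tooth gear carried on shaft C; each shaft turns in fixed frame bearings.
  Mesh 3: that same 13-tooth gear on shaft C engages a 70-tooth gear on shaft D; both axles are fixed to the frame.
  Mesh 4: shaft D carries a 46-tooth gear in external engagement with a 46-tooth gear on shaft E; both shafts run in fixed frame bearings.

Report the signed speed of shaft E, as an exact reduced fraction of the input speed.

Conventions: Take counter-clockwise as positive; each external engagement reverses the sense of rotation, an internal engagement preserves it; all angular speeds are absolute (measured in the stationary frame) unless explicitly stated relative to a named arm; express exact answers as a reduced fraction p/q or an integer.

4-mesh fixed-axis compound train (all bearings frame-fixed)
mesh 1 [85T→16T]: |ω|/ω_in = 1×85/16 = 85/16, sense flips to −
mesh 2 [87T→13T]: |ω|/ω_in = (85/16)×87/13 = 7395/208, sense flips to +
mesh 3 [13T→70T]: |ω|/ω_in = (7395/208)×13/70 = 1479/224, sense flips to −
mesh 4 [46T→46T]: |ω|/ω_in = (1479/224)×46/46 = 1479/224, sense flips to +
signed output speed (× input speed) = 1479/224

1479/224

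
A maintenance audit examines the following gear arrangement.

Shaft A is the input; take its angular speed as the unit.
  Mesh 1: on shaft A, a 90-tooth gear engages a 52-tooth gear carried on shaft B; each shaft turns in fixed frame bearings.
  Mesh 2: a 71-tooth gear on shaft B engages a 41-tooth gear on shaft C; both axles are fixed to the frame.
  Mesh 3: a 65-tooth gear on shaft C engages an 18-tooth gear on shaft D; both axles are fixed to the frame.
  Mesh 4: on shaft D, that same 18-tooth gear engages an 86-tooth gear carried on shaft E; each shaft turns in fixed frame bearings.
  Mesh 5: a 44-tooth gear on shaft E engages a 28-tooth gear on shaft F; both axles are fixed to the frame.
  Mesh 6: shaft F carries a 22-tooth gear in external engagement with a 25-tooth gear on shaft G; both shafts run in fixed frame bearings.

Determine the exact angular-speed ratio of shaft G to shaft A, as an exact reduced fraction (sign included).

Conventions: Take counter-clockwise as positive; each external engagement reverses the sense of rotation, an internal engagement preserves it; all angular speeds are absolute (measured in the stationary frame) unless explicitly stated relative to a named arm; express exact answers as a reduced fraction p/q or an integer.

class = fixed-axis compound train [6 meshes; 6 ratios multiply, 6 sense flips]
mesh 1 [90T→52T]: running ratio 45/26, sense −
mesh 2 [71T→41T]: running ratio 3195/1066, sense +
mesh 3 [65T→18T]: running ratio 1775/164, sense −
mesh 4 [18T→86T]: running ratio 15975/7052, sense +
mesh 5 [44T→28T]: running ratio 175725/49364, sense −
mesh 6 [22T→25T]: running ratio 77319/24682, sense +
ω_out/ω_in = 77319/24682

77319/24682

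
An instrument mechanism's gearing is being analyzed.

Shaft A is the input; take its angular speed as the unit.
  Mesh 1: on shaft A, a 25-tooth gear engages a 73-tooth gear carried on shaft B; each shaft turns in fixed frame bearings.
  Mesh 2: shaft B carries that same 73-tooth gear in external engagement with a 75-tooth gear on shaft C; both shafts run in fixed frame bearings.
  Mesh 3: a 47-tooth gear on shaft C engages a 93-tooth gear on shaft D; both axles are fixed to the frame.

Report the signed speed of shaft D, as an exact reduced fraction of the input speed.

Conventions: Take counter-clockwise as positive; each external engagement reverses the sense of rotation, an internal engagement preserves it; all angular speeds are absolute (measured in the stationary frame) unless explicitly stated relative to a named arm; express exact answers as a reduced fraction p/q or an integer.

3-mesh fixed-axis compound train (all bearings frame-fixed)
mesh 1 [25T→73T]: |ω|/ω_in = 1×25/73 = 25/73, sense flips to −
mesh 2 [73T→75T]: |ω|/ω_in = (25/73)×73/75 = 1/3, sense flips to +
mesh 3 [47T→93T]: |ω|/ω_in = (1/3)×47/93 = 47/279, sense flips to −
signed output speed (× input speed) = -47/279

-47/279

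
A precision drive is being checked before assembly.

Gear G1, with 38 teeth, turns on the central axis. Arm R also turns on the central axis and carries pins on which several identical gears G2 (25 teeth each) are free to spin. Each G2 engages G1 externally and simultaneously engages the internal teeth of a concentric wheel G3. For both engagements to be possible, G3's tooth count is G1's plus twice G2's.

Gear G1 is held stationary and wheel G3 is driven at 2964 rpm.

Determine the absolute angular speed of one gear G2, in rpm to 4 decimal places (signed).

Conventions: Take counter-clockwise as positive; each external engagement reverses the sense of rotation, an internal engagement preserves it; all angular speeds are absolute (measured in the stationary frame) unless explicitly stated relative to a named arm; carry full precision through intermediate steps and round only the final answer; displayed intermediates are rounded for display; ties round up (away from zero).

+5216.6400 rpm

recognized (axles ride arm R): planetary set, 38/25/88 teeth
normalise by the input: solve with ω_ring = 1, then scale by 2964 rpm
ring teeth: 38 + 2·25 = 88
38(ω_sun−ω_arm) = −88(ω_ring−ω_arm),  ω_sun = 0, ω_ring = 1
38(0−ω_arm) = −88(1−ω_arm)  ⇒  126·ω_arm = 88  ⇒  ω_arm = 44/63
sun–planet mesh: 38·(0−44/63) = −25·(ω_p−ω_arm)  ⇒  ω_p−ω_arm = 1672/1575
ω_p = 44/63 + 1672/1575 = 44/25
scale: ω_p = 44/25 × 2964 rpm = +5216.6400 rpm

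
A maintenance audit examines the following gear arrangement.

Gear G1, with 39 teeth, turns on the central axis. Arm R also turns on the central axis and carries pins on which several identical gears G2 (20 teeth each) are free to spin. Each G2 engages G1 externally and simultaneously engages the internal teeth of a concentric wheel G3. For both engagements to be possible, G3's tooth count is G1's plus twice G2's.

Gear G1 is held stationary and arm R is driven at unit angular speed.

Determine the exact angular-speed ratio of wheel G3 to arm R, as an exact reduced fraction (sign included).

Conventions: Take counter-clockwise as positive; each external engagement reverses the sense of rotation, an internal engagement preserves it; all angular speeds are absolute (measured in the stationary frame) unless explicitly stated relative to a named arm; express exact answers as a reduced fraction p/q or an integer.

planetary set (39T centre, 20T on arm, 79T internal) — Willis relation
ring teeth: 39 + 2·20 = 79
39(ω_sun−ω_arm) = −79(ω_ring−ω_arm),  ω_sun = 0, ω_arm = 1
ω_ring = 1 − (39/79)(0−1) = 118/79
ω_out/ω_in = 118/79

118/79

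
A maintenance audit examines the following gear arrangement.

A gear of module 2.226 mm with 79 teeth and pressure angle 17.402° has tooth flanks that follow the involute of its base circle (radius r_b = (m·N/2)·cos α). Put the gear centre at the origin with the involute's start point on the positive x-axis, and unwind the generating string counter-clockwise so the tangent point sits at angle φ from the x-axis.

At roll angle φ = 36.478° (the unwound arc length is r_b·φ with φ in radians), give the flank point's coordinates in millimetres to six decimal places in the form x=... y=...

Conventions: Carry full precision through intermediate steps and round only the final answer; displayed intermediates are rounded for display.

topology: single-mesh involute geometry — m = 2.226, N = 79
pitch radius r_p = m·N/2 = 2.226·79/2 = 87.927000
base radius r_b = r_p·cos α = 87.927000·cos 17.402° = 83.902571
roll angle φ = 36.478° = 0.63666120 rad
x = r_b·(cos φ + φ·sin φ) = 99.222279
y = r_b·(sin φ − φ·cos φ) = 6.929030

x=99.222279 y=6.929030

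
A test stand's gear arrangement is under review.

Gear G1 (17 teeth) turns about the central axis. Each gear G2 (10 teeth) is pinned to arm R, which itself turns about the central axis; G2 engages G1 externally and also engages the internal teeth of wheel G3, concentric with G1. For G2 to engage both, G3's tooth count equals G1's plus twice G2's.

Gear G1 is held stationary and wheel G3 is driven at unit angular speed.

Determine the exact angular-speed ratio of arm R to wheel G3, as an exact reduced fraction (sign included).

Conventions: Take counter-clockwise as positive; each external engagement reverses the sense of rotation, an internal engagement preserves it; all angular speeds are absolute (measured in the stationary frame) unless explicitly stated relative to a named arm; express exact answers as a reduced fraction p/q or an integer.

recognized (axles ride arm R): planetary set, 17/10/37 teeth
ring teeth: 17 + 2·10 = 37
17(ω_sun−ω_arm) = −37(ω_ring−ω_arm),  ω_sun = 0, ω_ring = 1
17(0−ω_arm) = −37(1−ω_arm)  ⇒  54·ω_arm = 37  ⇒  ω_arm = 37/54
ω_out/ω_in = 37/54

37/54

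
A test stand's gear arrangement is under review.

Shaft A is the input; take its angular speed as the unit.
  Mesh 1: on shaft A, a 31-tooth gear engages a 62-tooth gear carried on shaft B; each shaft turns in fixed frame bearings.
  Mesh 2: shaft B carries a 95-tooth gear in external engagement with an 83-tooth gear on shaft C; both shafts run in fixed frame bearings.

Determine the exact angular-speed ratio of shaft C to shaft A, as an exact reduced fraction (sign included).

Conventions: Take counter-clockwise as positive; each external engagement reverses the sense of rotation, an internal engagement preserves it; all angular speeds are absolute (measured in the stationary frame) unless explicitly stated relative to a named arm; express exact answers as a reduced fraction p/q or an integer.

95/166

class = fixed-axis compound train [2 meshes; 2 ratios multiply, 2 sense flips]
mesh 1 [31T→62T]: running ratio 1/2, sense −
mesh 2 [95T→83T]: running ratio 95/166, sense +
ω_out/ω_in = 95/166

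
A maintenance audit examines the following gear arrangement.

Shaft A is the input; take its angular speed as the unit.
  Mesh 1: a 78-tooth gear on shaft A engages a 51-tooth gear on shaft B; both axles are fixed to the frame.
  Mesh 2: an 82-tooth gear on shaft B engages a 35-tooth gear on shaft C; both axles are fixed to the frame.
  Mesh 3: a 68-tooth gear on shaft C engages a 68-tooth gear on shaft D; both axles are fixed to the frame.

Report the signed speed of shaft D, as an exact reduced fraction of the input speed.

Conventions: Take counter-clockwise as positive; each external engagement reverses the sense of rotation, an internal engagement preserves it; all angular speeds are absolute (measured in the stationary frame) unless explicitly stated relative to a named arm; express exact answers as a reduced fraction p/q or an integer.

3-mesh fixed-axis compound train (all bearings frame-fixed)
mesh 1 [78T→51T]: |ω|/ω_in = 1×78/51 = 26/17, sense flips to −
mesh 2 [82T→35T]: |ω|/ω_in = (26/17)×82/35 = 2132/595, sense flips to +
mesh 3 [68T→68T]: |ω|/ω_in = (2132/595)×68/68 = 2132/595, sense flips to −
signed output speed (× input speed) = -2132/595

-2132/595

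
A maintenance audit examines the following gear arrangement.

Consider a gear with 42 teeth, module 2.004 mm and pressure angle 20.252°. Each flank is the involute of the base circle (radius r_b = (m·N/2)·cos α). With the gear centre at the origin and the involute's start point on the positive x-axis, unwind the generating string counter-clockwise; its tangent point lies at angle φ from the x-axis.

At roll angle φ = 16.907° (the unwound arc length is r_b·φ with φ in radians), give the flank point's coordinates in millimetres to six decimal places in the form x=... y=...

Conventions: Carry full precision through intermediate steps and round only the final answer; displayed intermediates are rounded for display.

single-mesh involute tooth geometry (42T wheel at module 2.004)
pitch radius r_p = m·N/2 = 2.004·42/2 = 42.084000
base radius r_b = r_p·cos α = 42.084000·cos 20.252° = 39.482336
roll angle φ = 16.907° = 0.29508282 rad
x = r_b·(cos φ + φ·sin φ) = 41.164037
y = r_b·(sin φ − φ·cos φ) = 0.335218

x=41.164037 y=0.335218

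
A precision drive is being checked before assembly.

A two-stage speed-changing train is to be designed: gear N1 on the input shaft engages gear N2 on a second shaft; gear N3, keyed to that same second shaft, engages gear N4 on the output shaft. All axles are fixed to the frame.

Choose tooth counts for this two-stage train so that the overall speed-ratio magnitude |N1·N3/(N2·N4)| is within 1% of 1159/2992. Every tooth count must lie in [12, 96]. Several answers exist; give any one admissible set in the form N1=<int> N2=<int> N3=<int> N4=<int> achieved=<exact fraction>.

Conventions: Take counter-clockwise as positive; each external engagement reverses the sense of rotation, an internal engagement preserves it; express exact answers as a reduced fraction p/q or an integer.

N1=19 N2=34 N3=61 N4=88 achieved=1159/2992

2-stage fixed-axis compound train for ratio 1159/2992
target = 1159/2992 in lowest terms: an exact hit needs N1·N3 = k·1159 and N2·N4 = k·2992 for one integer k, every count in [12, 96]; additionally prefer no 1:1 stage (N1 ≠ N2, N3 ≠ N4)
k = 1: N1·N3 = 1159 = 19·61, N2·N4 = 2992 = 34·88
achieved = 19·61/(34·88) = 1159/2992; |achieved − target| = 0 ≤ 1159/299200 ✓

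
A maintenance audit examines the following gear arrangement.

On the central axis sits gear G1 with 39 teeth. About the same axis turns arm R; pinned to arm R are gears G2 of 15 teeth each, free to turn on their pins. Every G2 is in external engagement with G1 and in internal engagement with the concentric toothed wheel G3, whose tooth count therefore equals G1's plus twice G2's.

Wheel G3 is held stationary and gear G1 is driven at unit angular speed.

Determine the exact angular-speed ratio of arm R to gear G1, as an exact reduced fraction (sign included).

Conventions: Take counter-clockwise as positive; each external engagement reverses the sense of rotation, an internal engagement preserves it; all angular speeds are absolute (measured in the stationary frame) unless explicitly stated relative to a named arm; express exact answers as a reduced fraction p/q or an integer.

recognized (axles ride arm R): planetary set, 39/15/69 teeth
ring teeth: 39 + 2·15 = 69
39(ω_sun−ω_arm) = −69(ω_ring−ω_arm),  ω_ring = 0, ω_sun = 1
39(1−ω_arm) = −69(0−ω_arm)  ⇒  108·ω_arm = 39  ⇒  ω_arm = 13/36
ω_out/ω_in = 13/36

13/36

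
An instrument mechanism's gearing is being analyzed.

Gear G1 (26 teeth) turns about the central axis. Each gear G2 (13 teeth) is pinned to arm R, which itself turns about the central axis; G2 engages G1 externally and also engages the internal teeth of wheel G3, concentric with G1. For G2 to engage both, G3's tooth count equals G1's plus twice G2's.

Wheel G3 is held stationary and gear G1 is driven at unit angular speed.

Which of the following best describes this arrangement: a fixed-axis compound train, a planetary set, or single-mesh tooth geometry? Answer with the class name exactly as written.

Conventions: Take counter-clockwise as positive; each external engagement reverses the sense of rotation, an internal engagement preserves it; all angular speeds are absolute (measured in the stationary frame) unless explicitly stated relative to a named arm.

planetary set

recognized (axles ride arm R): planetary set, 26/13/52 teeth
classification: planetary set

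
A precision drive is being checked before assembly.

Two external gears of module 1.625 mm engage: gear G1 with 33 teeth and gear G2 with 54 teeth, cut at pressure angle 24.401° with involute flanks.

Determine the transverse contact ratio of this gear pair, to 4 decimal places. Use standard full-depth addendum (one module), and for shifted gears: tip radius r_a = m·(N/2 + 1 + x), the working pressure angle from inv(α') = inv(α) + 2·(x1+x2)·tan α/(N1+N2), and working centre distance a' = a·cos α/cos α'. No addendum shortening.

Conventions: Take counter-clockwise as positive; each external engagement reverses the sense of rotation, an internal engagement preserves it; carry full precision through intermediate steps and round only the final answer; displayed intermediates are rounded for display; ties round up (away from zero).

1.5359

single-mesh involute tooth geometry (33T engaging 54T at module 1.625)
base radii: r_b1 = 24.417512, r_b2 = 39.955929
tip radii: r_a1 = 28.437500, r_a2 = 45.500000
no profile shift: α' = α, a' = a
action lengths: √(r_a1²−r_b1²) = 14.576574, √(r_a2²−r_b2²) = 21.766344
base pitch p_b = π·m·cos α = 4.649083
CR = (14.576574 + 21.766344 − 70.687500·sin 24.40100°)/4.649083 = 1.535889
contact ratio ≈ 1.5359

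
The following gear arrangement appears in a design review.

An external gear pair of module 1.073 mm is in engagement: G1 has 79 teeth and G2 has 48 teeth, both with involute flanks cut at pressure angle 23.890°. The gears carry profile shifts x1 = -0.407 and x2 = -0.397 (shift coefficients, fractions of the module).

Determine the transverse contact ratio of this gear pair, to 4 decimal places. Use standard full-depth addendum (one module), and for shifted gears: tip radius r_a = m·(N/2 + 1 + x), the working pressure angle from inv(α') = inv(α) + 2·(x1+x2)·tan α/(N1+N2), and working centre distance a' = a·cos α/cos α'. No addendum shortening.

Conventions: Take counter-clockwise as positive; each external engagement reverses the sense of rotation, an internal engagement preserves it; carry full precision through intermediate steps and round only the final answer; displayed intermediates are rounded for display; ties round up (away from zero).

1.7234

single-mesh involute tooth geometry (79T engaging 48T at module 1.073)
base radii: r_b1 = 38.752279, r_b2 = 23.545688
tip radii: r_a1 = 43.019789, r_a2 = 26.399019
inv(α') = inv(23.890°) + 2·(-0.407-0.397)·tan α/(79+48) = 0.02036293  ⇒  α' = 22.10792°
a' = a·cos α / cos α' = 68.1355·cos 23.890°/cos 22.10792° = 67.241813
action lengths: √(r_a1²−r_b1²) = 18.680555, √(r_a2²−r_b2²) = 11.937703
base pitch p_b = π·m·cos α = 3.082123
CR = (18.680555 + 11.937703 − 67.241813·sin 22.10792°)/3.082123 = 1.723372
contact ratio ≈ 1.7234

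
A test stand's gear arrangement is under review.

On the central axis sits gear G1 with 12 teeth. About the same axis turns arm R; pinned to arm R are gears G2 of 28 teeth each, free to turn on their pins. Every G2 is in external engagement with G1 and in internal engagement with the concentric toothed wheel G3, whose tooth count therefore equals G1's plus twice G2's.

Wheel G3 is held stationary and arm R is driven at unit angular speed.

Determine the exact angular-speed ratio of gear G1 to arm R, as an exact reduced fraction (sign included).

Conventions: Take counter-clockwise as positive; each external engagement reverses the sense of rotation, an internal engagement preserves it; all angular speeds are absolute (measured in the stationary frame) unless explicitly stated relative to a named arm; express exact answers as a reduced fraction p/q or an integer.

20/3

planetary set (12T centre, 28T on arm, 68T internal) — Willis relation
ring teeth: 12 + 2·28 = 68
12(ω_sun−ω_arm) = −68(ω_ring−ω_arm),  ω_ring = 0, ω_arm = 1
ω_sun = 1 − (68/12)(0−1) = 20/3
ω_out/ω_in = 20/3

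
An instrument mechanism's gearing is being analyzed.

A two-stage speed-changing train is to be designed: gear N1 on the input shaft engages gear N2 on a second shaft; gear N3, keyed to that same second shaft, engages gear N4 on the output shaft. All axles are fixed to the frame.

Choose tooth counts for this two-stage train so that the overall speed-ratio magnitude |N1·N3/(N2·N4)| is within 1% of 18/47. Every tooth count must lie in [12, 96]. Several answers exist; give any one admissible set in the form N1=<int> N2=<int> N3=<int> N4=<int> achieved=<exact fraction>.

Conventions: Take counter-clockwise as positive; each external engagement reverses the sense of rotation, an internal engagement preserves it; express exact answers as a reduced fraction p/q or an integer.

class = fixed-axis compound train [2-stage, 18/47 wanted]
target = 18/47 in lowest terms: an exact hit needs N1·N3 = k·18 and N2·N4 = k·47 for one integer k, every count in [12, 96]; additionally prefer no 1:1 stage (N1 ≠ N2, N3 ≠ N4)
k = 1…11: no 1:1-free in-range split of k·18 and k·47 into factor pairs; take k = 12
k = 12: N1·N3 = 216 = 12·18, N2·N4 = 564 = 47·12
achieved = 12·18/(47·12) = 18/47; |achieved − target| = 0 ≤ 9/2350 ✓

N1=12 N2=47 N3=18 N4=12 achieved=18/47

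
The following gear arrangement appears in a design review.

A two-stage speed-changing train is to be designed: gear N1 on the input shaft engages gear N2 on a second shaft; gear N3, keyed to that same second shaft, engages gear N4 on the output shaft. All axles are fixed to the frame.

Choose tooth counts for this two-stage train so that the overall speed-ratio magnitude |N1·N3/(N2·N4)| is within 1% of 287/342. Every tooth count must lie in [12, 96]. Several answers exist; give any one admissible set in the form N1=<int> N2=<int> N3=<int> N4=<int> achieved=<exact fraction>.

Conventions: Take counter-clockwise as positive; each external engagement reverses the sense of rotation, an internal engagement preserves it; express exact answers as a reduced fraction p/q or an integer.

class = fixed-axis compound train [2-stage, 287/342 wanted]
target = 287/342 in lowest terms: an exact hit needs N1·N3 = k·287 and N2·N4 = k·342 for one integer k, every count in [12, 96]; additionally prefer no 1:1 stage (N1 ≠ N2, N3 ≠ N4)
k = 1: no 1:1-free in-range split of k·287 and k·342 into factor pairs; take k = 2
k = 2: N1·N3 = 574 = 14·41, N2·N4 = 684 = 12·57
achieved = 14·41/(12·57) = 287/342; |achieved − target| = 0 ≤ 287/34200 ✓

N1=14 N2=12 N3=41 N4=57 achieved=287/342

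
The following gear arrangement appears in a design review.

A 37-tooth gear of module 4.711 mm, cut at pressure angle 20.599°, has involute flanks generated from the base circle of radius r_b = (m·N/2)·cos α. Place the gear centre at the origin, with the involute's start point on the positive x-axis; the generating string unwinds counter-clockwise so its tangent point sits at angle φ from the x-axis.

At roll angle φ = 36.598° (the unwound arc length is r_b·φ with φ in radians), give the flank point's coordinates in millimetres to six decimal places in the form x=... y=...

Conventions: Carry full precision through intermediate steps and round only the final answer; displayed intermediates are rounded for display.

x=96.564833 y=6.802208

topology: single-mesh involute geometry — m = 4.711, N = 37
pitch radius r_p = m·N/2 = 4.711·37/2 = 87.153500
base radius r_b = r_p·cos α = 87.153500·cos 20.599° = 81.581400
roll angle φ = 36.598° = 0.63875560 rad
x = r_b·(cos φ + φ·sin φ) = 96.564833
y = r_b·(sin φ − φ·cos φ) = 6.802208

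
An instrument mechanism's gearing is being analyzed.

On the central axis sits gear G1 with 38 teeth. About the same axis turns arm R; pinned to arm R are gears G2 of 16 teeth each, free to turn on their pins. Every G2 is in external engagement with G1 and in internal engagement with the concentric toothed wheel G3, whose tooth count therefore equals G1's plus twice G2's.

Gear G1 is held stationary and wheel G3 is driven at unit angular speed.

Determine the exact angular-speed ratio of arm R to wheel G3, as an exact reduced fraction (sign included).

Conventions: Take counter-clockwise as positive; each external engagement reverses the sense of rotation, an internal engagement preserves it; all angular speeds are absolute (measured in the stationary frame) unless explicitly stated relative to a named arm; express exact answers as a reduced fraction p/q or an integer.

recognized (axles ride arm R): planetary set, 38/16/70 teeth
ring teeth: 38 + 2·16 = 70
38(ω_sun−ω_arm) = −70(ω_ring−ω_arm),  ω_sun = 0, ω_ring = 1
38(0−ω_arm) = −70(1−ω_arm)  ⇒  108·ω_arm = 70  ⇒  ω_arm = 35/54
ω_out/ω_in = 35/54

35/54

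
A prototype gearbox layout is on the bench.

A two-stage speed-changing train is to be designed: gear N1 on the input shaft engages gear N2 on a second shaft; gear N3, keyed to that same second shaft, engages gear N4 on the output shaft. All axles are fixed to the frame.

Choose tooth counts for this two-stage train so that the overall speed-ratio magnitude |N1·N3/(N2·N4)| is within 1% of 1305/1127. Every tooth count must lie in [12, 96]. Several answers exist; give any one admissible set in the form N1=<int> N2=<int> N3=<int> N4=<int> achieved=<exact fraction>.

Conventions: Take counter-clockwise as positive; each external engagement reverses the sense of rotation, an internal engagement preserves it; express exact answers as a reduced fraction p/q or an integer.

design class (target 1305/1127): fixed-axis compound train
target = 1305/1127 in lowest terms: an exact hit needs N1·N3 = k·1305 and N2·N4 = k·1127 for one integer k, every count in [12, 96]; additionally prefer no 1:1 stage (N1 ≠ N2, N3 ≠ N4)
k = 1: N1·N3 = 1305 = 15·87, N2·N4 = 1127 = 23·49
achieved = 15·87/(23·49) = 1305/1127; |achieved − target| = 0 ≤ 261/22540 ✓

N1=15 N2=23 N3=87 N4=49 achieved=1305/1127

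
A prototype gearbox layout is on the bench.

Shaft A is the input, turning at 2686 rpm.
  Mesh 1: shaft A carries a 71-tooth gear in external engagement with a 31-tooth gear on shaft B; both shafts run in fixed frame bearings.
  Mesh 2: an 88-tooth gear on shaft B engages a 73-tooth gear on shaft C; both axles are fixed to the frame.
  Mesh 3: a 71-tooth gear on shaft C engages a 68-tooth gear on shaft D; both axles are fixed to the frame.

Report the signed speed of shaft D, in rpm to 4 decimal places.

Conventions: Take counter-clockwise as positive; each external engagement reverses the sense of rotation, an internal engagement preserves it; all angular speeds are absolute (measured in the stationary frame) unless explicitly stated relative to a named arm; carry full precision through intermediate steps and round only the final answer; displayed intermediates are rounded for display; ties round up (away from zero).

topology: fixed-axis compound train — 3 meshes, A→D
mesh 1 [71T→31T]: ω = 2686.0000×71/31 = 6151.8065 rpm, sense flips to −
mesh 2 [88T→73T]: ω = 6151.8065×88/73 = 7415.8763 rpm, sense flips to +
mesh 3 [71T→68T]: ω = 7415.8763×71/68 = 7743.0473 rpm, sense flips to −
signed output speed = -7743.0473 rpm

-7743.0473 rpm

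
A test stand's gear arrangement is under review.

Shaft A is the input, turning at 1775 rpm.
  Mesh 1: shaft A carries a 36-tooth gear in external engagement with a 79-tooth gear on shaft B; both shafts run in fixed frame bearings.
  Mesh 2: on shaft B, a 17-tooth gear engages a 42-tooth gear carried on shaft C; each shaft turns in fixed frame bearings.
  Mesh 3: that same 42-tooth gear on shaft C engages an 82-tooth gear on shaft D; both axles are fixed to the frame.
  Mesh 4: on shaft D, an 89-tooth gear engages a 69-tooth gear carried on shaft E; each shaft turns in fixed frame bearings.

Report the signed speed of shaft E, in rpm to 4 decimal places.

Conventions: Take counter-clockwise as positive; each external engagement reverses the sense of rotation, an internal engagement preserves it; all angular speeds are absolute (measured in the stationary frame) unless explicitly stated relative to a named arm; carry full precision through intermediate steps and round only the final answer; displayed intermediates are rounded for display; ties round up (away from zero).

+216.2966 rpm

class = fixed-axis compound train [4 meshes; 4 ratios multiply, 4 sense flips]
mesh 1 [36T→79T]: ω = 1775.0000×36/79 = 808.8608 rpm, sense flips to −
mesh 2 [17T→42T]: ω = 808.8608×17/42 = 327.3960 rpm, sense flips to +
mesh 3 [42T→82T]: ω = 327.3960×42/82 = 167.6906 rpm, sense flips to −
mesh 4 [89T→69T]: ω = 167.6906×89/69 = 216.2966 rpm, sense flips to +
signed output speed = +216.2966 rpm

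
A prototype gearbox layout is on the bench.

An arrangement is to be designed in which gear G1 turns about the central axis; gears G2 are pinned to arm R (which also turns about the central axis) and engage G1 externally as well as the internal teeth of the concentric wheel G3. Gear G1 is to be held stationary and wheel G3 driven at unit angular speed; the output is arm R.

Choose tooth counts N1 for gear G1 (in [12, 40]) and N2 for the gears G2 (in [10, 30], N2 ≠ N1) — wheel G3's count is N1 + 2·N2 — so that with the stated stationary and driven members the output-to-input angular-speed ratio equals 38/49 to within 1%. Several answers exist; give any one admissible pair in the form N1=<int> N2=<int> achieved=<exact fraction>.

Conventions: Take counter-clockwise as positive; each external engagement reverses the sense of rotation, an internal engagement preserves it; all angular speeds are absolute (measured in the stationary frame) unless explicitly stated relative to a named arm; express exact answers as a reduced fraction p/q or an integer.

planetary set to be sized for 38/49 (Willis relation)
Willis with ω_sun = 0: ω_arm/ω_ring = N3/(N1+N3); set equal to 38/49  ⇒  N3/N1 = (38/49)/(1 − 38/49) = 38/11
N3 = N1 + 2·N2  ⇒  N2/N1 = (N3/N1 − 1)/2 = (38/11 − 1)/2 = 27/22
smallest multiple with N1 ≥ 12 and N2 ≥ 10: k = 1  ⇒  N1 = 1·22 = 22, N2 = 1·27 = 27 (N1 ≤ 40, N2 ≤ 30, N2 ≠ N1 ✓), N3 = 22 + 2·27 = 76
check: N3/(N1+N3) with N1 = 22, N3 = 76 gives 38/49; |achieved − target| = 0 ≤ 19/2450 ✓

N1=22 N2=27 achieved=38/49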